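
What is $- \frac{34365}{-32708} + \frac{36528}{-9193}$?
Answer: $- \frac{878840379}{300684644} \approx -2.9228$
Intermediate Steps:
$- \frac{34365}{-32708} + \frac{36528}{-9193} = \left(-34365\right) \left(- \frac{1}{32708}\right) + 36528 \left(- \frac{1}{9193}\right) = \frac{34365}{32708} - \frac{36528}{9193} = - \frac{878840379}{300684644}$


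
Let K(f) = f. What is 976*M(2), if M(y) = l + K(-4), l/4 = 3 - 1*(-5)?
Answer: 27328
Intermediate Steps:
l = 32 (l = 4*(3 - 1*(-5)) = 4*(3 + 5) = 4*8 = 32)
M(y) = 28 (M(y) = 32 - 4 = 28)
976*M(2) = 976*28 = 27328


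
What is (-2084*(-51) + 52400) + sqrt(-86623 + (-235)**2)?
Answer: 158684 + I*sqrt(31398) ≈ 1.5868e+5 + 177.19*I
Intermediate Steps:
(-2084*(-51) + 52400) + sqrt(-86623 + (-235)**2) = (106284 + 52400) + sqrt(-86623 + 55225) = 158684 + sqrt(-31398) = 158684 + I*sqrt(31398)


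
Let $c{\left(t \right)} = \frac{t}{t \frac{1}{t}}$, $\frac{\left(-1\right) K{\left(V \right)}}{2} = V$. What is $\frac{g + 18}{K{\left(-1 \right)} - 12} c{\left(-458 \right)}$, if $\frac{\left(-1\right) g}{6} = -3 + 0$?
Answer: $\frac{8244}{5} \approx 1648.8$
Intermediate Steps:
$K{\left(V \right)} = - 2 V$
$g = 18$ ($g = - 6 \left(-3 + 0\right) = \left(-6\right) \left(-3\right) = 18$)
$c{\left(t \right)} = t$ ($c{\left(t \right)} = \frac{t}{1} = t 1 = t$)
$\frac{g + 18}{K{\left(-1 \right)} - 12} c{\left(-458 \right)} = \frac{18 + 18}{\left(-2\right) \left(-1\right) - 12} \left(-458\right) = \frac{36}{2 - 12} \left(-458\right) = \frac{36}{-10} \left(-458\right) = 36 \left(- \frac{1}{10}\right) \left(-458\right) = \left(- \frac{18}{5}\right) \left(-458\right) = \frac{8244}{5}$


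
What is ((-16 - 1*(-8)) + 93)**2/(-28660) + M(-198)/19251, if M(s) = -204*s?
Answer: 7544787/4086916 ≈ 1.8461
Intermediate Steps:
((-16 - 1*(-8)) + 93)**2/(-28660) + M(-198)/19251 = ((-16 - 1*(-8)) + 93)**2/(-28660) - 204*(-198)/19251 = ((-16 + 8) + 93)**2*(-1/28660) + 40392*(1/19251) = (-8 + 93)**2*(-1/28660) + 1496/713 = 85**2*(-1/28660) + 1496/713 = 7225*(-1/28660) + 1496/713 = -1445/5732 + 1496/713 = 7544787/4086916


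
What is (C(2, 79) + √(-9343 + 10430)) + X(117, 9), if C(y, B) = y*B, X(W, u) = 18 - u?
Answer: 167 + √1087 ≈ 199.97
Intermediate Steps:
C(y, B) = B*y
(C(2, 79) + √(-9343 + 10430)) + X(117, 9) = (79*2 + √(-9343 + 10430)) + (18 - 1*9) = (158 + √1087) + (18 - 9) = (158 + √1087) + 9 = 167 + √1087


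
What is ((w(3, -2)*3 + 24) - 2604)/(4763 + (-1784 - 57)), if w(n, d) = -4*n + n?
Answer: -869/974 ≈ -0.89220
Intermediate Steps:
w(n, d) = -3*n
((w(3, -2)*3 + 24) - 2604)/(4763 + (-1784 - 57)) = ((-3*3*3 + 24) - 2604)/(4763 + (-1784 - 57)) = ((-9*3 + 24) - 2604)/(4763 - 1841) = ((-27 + 24) - 2604)/2922 = (-3 - 2604)*(1/2922) = -2607*1/2922 = -869/974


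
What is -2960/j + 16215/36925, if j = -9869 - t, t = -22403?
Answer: 9394081/46281795 ≈ 0.20298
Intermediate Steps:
j = 12534 (j = -9869 - 1*(-22403) = -9869 + 22403 = 12534)
-2960/j + 16215/36925 = -2960/12534 + 16215/36925 = -2960*1/12534 + 16215*(1/36925) = -1480/6267 + 3243/7385 = 9394081/46281795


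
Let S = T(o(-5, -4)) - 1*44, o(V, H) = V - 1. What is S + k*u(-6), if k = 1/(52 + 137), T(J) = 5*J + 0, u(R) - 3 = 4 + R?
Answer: -13985/189 ≈ -73.995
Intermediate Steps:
u(R) = 7 + R (u(R) = 3 + (4 + R) = 7 + R)
o(V, H) = -1 + V
T(J) = 5*J
k = 1/189 ≈ 0.0052910
S = -74 (S = 5*(-1 - 5) - 1*44 = 5*(-6) - 44 = -30 - 44 = -74)
S + k*u(-6) = -74 + (7 - 6)/189 = -74 + (1/189)*1 = -74 + 1/189 = -13985/189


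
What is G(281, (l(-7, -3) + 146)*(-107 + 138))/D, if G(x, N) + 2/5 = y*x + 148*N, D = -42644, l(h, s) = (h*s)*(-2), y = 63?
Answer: -2474273/213220 ≈ -11.604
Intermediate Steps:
l(h, s) = -2*h*s
G(x, N) = -2/5 + 63*x + 148*N (G(x, N) = -2/5 + (63*x + 148*N) = -2/5 + 63*x + 148*N)
G(281, (l(-7, -3) + 146)*(-107 + 138))/D = (-2/5 + 63*281 + 148*((-2*(-7)*(-3) + 146)*(-107 + 138)))/(-42644) = (-2/5 + 17703 + 148*((-42 + 146)*31))*(-1/42644) = (-2/5 + 17703 + 148*(104*31))*(-1/42644) = (-2/5 + 17703 + 148*3224)*(-1/42644) = (-2/5 + 17703 + 477152)*(-1/42644) = (2474273/5)*(-1/42644) = -2474273/213220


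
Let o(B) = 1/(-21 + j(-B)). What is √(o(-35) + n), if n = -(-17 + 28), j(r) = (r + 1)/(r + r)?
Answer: I*√5680074/717 ≈ 3.324*I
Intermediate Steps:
j(r) = (1 + r)/(2*r) (j(r) = (1 + r)/((2*r)) = (1 + r)*(1/(2*r)) = (1 + r)/(2*r))
n = -11 (n = -1*11 = -11)
o(B) = 1/(-21 - (1 - B)/(2*B)) (o(B) = 1/(-21 + (1 - B)/(2*((-B)))) = 1/(-21 + (-1/B)*(1 - B)/2) = 1/(-21 - (1 - B)/(2*B)))
√(o(-35) + n) = √(-2*(-35)/(1 + 41*(-35)) - 11) = √(-2*(-35)/(1 - 1435) - 11) = √(-2*(-35)/(-1434) - 11) = √(-2*(-35)*(-1/1434) - 11) = √(-35/717 - 11) = √(-7922/717) = I*√5680074/717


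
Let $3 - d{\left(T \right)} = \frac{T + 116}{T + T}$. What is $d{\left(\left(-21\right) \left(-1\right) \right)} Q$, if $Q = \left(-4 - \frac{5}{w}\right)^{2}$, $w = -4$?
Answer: $- \frac{1331}{672} \approx -1.9807$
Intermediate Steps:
$Q = \frac{121}{16}$ ($Q = \left(-4 - \frac{5}{-4}\right)^{2} = \left(-4 - - \frac{5}{4}\right)^{2} = \left(-4 + \frac{5}{4}\right)^{2} = \left(- \frac{11}{4}\right)^{2} = \frac{121}{16} \approx 7.5625$)
$d{\left(T \right)} = 3 - \frac{116 + T}{2 T}$ ($d{\left(T \right)} = 3 - \frac{T + 116}{T + T} = 3 - \frac{116 + T}{2 T}$)
$d{\left(\left(-21\right) \left(-1\right) \right)} Q = \left(\frac{5}{2} - \frac{58}{\left(-21\right) \left(-1\right)}\right) \frac{121}{16} = \left(\frac{5}{2} - \frac{58}{21}\right) \frac{121}{16} = \left(- \frac{11}{42}\right) \frac{121}{16} = - \frac{1331}{672}$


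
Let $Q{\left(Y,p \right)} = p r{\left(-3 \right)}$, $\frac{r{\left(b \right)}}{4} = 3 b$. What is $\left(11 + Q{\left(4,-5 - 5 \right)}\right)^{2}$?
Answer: $137641$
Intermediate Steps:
$r{\left(b \right)} = 12 b$ ($r{\left(b \right)} = 4 \cdot 3 b = 12 b$)
$Q{\left(Y,p \right)} = - 36 p$ ($Q{\left(Y,p \right)} = p 12 \left(-3\right) = p \left(-36\right) = - 36 p$)
$\left(11 + Q{\left(4,-5 - 5 \right)}\right)^{2} = \left(11 - 36 \left(-5 - 5\right)\right)^{2} = \left(11 - -360\right)^{2} = \left(11 + 360\right)^{2} = 371^{2} = 137641$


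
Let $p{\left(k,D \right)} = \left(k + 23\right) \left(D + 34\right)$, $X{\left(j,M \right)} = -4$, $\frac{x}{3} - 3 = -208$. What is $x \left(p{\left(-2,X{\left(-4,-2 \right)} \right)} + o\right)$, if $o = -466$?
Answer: $-100860$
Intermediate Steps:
$x = -615$ ($x = 9 + 3 \left(-208\right) = 9 - 624 = -615$)
$p{\left(k,D \right)} = \left(23 + k\right) \left(34 + D\right)$
$x \left(p{\left(-2,X{\left(-4,-2 \right)} \right)} + o\right) = - 615 \left(\left(782 + 23 \left(-4\right) + 34 \left(-2\right) - -8\right) - 466\right) = - 615 \left(\left(782 - 92 - 68 + 8\right) - 466\right) = - 615 \left(630 - 466\right) = \left(-615\right) 164 = -100860$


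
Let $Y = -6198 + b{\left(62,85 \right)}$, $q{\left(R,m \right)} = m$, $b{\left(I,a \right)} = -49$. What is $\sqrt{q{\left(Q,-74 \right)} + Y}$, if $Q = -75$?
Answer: $7 i \sqrt{129} \approx 79.505 i$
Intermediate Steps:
$Y = -6247$ ($Y = -6198 - 49 = -6247$)
$\sqrt{q{\left(Q,-74 \right)} + Y} = \sqrt{-74 - 6247} = \sqrt{-6321} = 7 i \sqrt{129}$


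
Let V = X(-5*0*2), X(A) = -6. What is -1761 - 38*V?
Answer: -1533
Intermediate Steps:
V = -6
-1761 - 38*V = -1761 - 38*(-6) = -1761 + 228 = -1533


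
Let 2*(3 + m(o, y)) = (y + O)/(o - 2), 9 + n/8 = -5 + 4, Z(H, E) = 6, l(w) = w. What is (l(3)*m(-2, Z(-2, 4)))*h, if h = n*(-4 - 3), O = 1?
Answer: -6510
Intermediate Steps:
n = -80 (n = -72 + 8*(-5 + 4) = -72 + 8*(-1) = -72 - 8 = -80)
h = 560 (h = -80*(-4 - 3) = -80*(-7) = 560)
m(o, y) = -3 + (1 + y)/(2*(-2 + o)) (m(o, y) = -3 + ((y + 1)/(o - 2))/2 = -3 + ((1 + y)/(-2 + o))/2 = -3 + (1 + y)/(2*(-2 + o)))
(l(3)*m(-2, Z(-2, 4)))*h = (3*((13 + 6 - 6*(-2))/(2*(-2 - 2))))*560 = (3*((1/2)*(13 + 6 + 12)/(-4)))*560 = (3*((1/2)*(-1/4)*31))*560 = (3*(-31/8))*560 = -93/8*560 = -6510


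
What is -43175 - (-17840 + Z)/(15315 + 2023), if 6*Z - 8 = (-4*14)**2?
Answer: -374275417/8669 ≈ -43174.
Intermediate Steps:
Z = 524 (Z = 4/3 + (-4*14)**2/6 = 4/3 + (1/6)*(-56)**2 = 4/3 + (1/6)*3136 = 4/3 + 1568/3 = 524)
-43175 - (-17840 + Z)/(15315 + 2023) = -43175 - (-17840 + 524)/(15315 + 2023) = -43175 - (-17316)/17338 = -43175 - 1*(-8658/8669) = -43175 + 8658/8669 = -374275417/8669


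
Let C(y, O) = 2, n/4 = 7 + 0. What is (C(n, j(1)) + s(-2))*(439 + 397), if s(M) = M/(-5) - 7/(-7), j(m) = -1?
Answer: 14212/5 ≈ 2842.4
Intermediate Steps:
n = 28 (n = 4*(7 + 0) = 4*7 = 28)
s(M) = 1 - M/5 (s(M) = M*(-1/5) - 7*(-1/7) = -M/5 + 1 = 1 - M/5)
(C(n, j(1)) + s(-2))*(439 + 397) = (2 + (1 - 1/5*(-2)))*(439 + 397) = (2 + (1 + 2/5))*836 = (2 + 7/5)*836 = (17/5)*836 = 14212/5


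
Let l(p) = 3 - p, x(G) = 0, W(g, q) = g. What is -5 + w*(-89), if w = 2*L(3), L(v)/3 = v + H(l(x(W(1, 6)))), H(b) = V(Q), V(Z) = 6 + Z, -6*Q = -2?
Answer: -4989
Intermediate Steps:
Q = ⅓ (Q = -⅙*(-2) = ⅓ ≈ 0.33333)
H(b) = 19/3 (H(b) = 6 + ⅓ = 19/3)
L(v) = 19 + 3*v (L(v) = 3*(v + 19/3) = 3*(19/3 + v) = 19 + 3*v)
w = 56 (w = 2*(19 + 3*3) = 2*(19 + 9) = 2*28 = 56)
-5 + w*(-89) = -5 + 56*(-89) = -5 - 4984 = -4989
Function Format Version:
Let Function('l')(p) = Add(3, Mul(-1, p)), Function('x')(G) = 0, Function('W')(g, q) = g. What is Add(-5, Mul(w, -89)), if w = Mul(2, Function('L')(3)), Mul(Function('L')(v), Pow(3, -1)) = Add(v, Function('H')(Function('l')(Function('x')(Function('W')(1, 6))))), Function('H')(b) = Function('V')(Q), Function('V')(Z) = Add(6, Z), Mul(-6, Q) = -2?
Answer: -4989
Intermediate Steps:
Q = Rational(1, 3) (Q = Mul(Rational(-1, 6), -2) = Rational(1, 3) ≈ 0.33333)
Function('H')(b) = Rational(19, 3) (Function('H')(b) = Add(6, Rational(1, 3)) = Rational(19, 3))
Function('L')(v) = Add(19, Mul(3, v)) (Function('L')(v) = Mul(3, Add(v, Rational(19, 3))) = Mul(3, Add(Rational(19, 3), v)) = Add(19, Mul(3, v)))
w = 56 (w = Mul(2, Add(19, Mul(3, 3))) = Mul(2, Add(19, 9)) = Mul(2, 28) = 56)
Add(-5, Mul(w, -89)) = Add(-5, Mul(56, -89)) = Add(-5, -4984) = -4989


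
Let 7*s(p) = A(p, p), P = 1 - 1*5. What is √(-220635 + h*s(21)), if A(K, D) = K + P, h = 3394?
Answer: I*√10407229/7 ≈ 460.86*I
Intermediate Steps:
P = -4 (P = 1 - 5 = -4)
A(K, D) = -4 + K (A(K, D) = K - 4 = -4 + K)
s(p) = -4/7 + p/7 (s(p) = (-4 + p)/7 = -4/7 + p/7)
√(-220635 + h*s(21)) = √(-220635 + 3394*(-4/7 + (⅐)*21)) = √(-220635 + 3394*(-4/7 + 3)) = √(-220635 + 3394*(17/7)) = √(-220635 + 57698/7) = √(-1486747/7) = I*√10407229/7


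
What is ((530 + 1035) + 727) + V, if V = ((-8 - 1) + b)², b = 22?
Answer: 2461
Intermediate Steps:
V = 169 (V = ((-8 - 1) + 22)² = (-9 + 22)² = 13² = 169)
((530 + 1035) + 727) + V = ((530 + 1035) + 727) + 169 = (1565 + 727) + 169 = 2292 + 169 = 2461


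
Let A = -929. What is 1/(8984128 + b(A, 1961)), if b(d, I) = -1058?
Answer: 1/8983070 ≈ 1.1132e-7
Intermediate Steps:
1/(8984128 + b(A, 1961)) = 1/(8984128 - 1058) = 1/8983070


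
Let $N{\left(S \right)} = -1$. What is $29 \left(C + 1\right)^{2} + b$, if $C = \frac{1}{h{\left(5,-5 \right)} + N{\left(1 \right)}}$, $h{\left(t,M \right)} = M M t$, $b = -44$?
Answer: $- \frac{223419}{15376} \approx -14.53$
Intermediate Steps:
$h{\left(t,M \right)} = t M^{2}$ ($h{\left(t,M \right)} = M^{2} t = t M^{2}$)
$C = \frac{1}{124}$ ($C = \frac{1}{5 \left(-5\right)^{2} - 1} = \frac{1}{5 \cdot 25 - 1} = \frac{1}{125 - 1} = \frac{1}{124} \approx 0.0080645$)
$29 \left(C + 1\right)^{2} + b = 29 \left(\frac{1}{124} + 1\right)^{2} - 44 = 29 \left(\frac{125}{124}\right)^{2} - 44 = 29 \cdot \frac{15625}{15376} - 44 = \frac{453125}{15376} - 44 = - \frac{223419}{15376}$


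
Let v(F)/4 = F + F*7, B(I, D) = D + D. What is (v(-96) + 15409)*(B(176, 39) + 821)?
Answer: 11090963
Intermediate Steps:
B(I, D) = 2*D
v(F) = 32*F (v(F) = 4*(F + F*7) = 4*(F + 7*F) = 4*(8*F) = 32*F)
(v(-96) + 15409)*(B(176, 39) + 821) = (32*(-96) + 15409)*(2*39 + 821) = (-3072 + 15409)*(78 + 821) = 12337*899 = 11090963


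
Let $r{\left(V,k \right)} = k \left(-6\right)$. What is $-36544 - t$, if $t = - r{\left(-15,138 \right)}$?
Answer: $-37372$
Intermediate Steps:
$r{\left(V,k \right)} = - 6 k$
$t = 828$ ($t = - \left(-6\right) 138 = \left(-1\right) \left(-828\right) = 828$)
$-36544 - t = -36544 - 828 = -37372$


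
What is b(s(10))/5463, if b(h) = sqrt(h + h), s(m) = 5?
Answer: sqrt(10)/5463 ≈ 0.00057885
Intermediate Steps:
b(h) = sqrt(2)*sqrt(h) (b(h) = sqrt(2*h) = sqrt(2)*sqrt(h))
b(s(10))/5463 = (sqrt(2)*sqrt(5))/5463 = sqrt(10)*(1/5463) = sqrt(10)/5463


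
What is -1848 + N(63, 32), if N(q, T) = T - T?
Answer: -1848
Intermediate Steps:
N(q, T) = 0
-1848 + N(63, 32) = -1848 + 0 = -1848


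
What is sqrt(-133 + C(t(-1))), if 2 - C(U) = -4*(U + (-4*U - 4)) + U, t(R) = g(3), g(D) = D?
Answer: I*sqrt(186) ≈ 13.638*I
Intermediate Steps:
t(R) = 3
C(U) = -14 - 13*U (C(U) = 2 - (-4*(U + (-4*U - 4)) + U) = 2 - (-4*(U + (-4 - 4*U)) + U) = 2 - (-4*(-4 - 3*U) + U) = 2 - ((16 + 12*U) + U) = 2 - (16 + 13*U) = 2 + (-16 - 13*U) = -14 - 13*U)
sqrt(-133 + C(t(-1))) = sqrt(-133 + (-14 - 13*3)) = sqrt(-133 + (-14 - 39)) = sqrt(-133 - 53) = sqrt(-186) = I*sqrt(186)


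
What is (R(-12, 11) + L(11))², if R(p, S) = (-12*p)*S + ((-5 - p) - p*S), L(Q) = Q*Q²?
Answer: 9326916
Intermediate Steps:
L(Q) = Q³
R(p, S) = -5 - p - 13*S*p (R(p, S) = -12*S*p + ((-5 - p) - S*p) = -12*S*p + (-5 - p - S*p) = -5 - p - 13*S*p)
(R(-12, 11) + L(11))² = ((-5 - 1*(-12) - 13*11*(-12)) + 11³)² = ((-5 + 12 + 1716) + 1331)² = (1723 + 1331)² = 3054² = 9326916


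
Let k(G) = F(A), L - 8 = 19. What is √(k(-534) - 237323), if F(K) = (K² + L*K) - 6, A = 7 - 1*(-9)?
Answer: I*√236641 ≈ 486.46*I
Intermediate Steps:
L = 27 (L = 8 + 19 = 27)
A = 16 (A = 7 + 9 = 16)
F(K) = -6 + K² + 27*K (F(K) = (K² + 27*K) - 6 = -6 + K² + 27*K)
k(G) = 682 (k(G) = -6 + 16² + 27*16 = -6 + 256 + 432 = 682)
√(k(-534) - 237323) = √(682 - 237323) = √(-236641) = I*√236641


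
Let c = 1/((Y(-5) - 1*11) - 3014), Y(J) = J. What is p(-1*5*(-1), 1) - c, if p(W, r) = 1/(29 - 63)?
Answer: -749/25755 ≈ -0.029082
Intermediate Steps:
c = -1/3030 (c = 1/((-5 - 1*11) - 3014) = 1/((-5 - 11) - 3014) = 1/(-16 - 3014) = 1/(-3030) = -1/3030 ≈ -0.00033003)
p(W, r) = -1/34 (p(W, r) = 1/(-34) = -1/34)
p(-1*5*(-1), 1) - c = -1/34 - 1*(-1/3030) = -1/34 + 1/3030 = -749/25755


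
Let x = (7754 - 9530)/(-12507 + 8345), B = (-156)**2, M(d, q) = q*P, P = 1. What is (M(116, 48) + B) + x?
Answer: 50743992/2081 ≈ 24384.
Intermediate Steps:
M(d, q) = q (M(d, q) = q*1 = q)
B = 24336
x = 888/2081 (x = -1776/(-4162) = -1776*(-1/4162) = 888/2081 ≈ 0.42672)
(M(116, 48) + B) + x = (48 + 24336) + 888/2081 = 24384 + 888/2081 = 50743992/2081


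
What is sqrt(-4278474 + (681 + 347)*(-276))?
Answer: I*sqrt(4562202) ≈ 2135.9*I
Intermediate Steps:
sqrt(-4278474 + (681 + 347)*(-276)) = sqrt(-4278474 + 1028*(-276)) = sqrt(-4278474 - 283728) = sqrt(-4562202) = I*sqrt(4562202)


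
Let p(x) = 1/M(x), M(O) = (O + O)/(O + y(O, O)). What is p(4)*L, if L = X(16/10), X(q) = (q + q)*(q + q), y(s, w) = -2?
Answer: 64/25 ≈ 2.5600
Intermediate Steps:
M(O) = 2*O/(-2 + O) (M(O) = (O + O)/(O - 2) = (2*O)/(-2 + O) = 2*O/(-2 + O))
X(q) = 4*q² (X(q) = (2*q)*(2*q) = 4*q²)
p(x) = (-2 + x)/(2*x) (p(x) = 1/(2*x/(-2 + x)) = (-2 + x)/(2*x))
L = 256/25 (L = 4*(16/10)² = 4*(16*(⅒))² = 4*(8/5)² = 4*(64/25) = 256/25 ≈ 10.240)
p(4)*L = ((½)*(-2 + 4)/4)*(256/25) = ((½)*(¼)*2)*(256/25) = (¼)*(256/25) = 64/25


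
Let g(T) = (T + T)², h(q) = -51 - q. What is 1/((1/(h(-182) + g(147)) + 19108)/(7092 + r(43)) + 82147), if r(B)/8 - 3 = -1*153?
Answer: 170017588/13966986175515 ≈ 1.2173e-5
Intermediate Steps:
g(T) = 4*T² (g(T) = (2*T)² = 4*T²)
r(B) = -1200 (r(B) = 24 + 8*(-1*153) = 24 + 8*(-153) = 24 - 1224 = -1200)
1/((1/(h(-182) + g(147)) + 19108)/(7092 + r(43)) + 82147) = 1/((1/((-51 - 1*(-182)) + 4*147²) + 19108)/(7092 - 1200) + 82147) = 1/((1/((-51 + 182) + 4*21609) + 19108)/5892 + 82147) = 1/((1/(131 + 86436) + 19108)*(1/5892) + 82147) = 1/((1/86567 + 19108)*(1/5892) + 82147) = 1/((1654122237/86567)*(1/5892) + 82147) = 1/(551374079/170017588 + 82147) = 1/(13966986175515/170017588) = 170017588/13966986175515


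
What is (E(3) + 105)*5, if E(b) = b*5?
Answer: 600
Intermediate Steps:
E(b) = 5*b
(E(3) + 105)*5 = (5*3 + 105)*5 = (15 + 105)*5 = 120*5 = 600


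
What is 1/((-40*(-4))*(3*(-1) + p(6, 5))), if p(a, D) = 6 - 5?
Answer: -1/320 ≈ -0.0031250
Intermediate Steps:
p(a, D) = 1
1/((-40*(-4))*(3*(-1) + p(6, 5))) = 1/((-40*(-4))*(3*(-1) + 1)) = 1/(160*(-3 + 1)) = 1/(160*(-2)) = 1/(-320) = -1/320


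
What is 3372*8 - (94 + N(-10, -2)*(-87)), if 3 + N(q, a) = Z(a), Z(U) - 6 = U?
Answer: 26969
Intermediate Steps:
Z(U) = 6 + U
N(q, a) = 3 + a (N(q, a) = -3 + (6 + a) = 3 + a)
3372*8 - (94 + N(-10, -2)*(-87)) = 3372*8 - (94 + (3 - 2)*(-87)) = 26976 - (94 + 1*(-87)) = 26976 - (94 - 87) = 26976 - 1*7 = 26976 - 7 = 26969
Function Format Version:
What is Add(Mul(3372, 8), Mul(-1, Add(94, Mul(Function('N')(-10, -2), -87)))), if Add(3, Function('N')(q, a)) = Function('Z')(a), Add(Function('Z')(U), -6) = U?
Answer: 26969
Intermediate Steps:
Function('Z')(U) = Add(6, U)
Function('N')(q, a) = Add(3, a) (Function('N')(q, a) = Add(-3, Add(6, a)) = Add(3, a))
Add(Mul(3372, 8), Mul(-1, Add(94, Mul(Function('N')(-10, -2), -87)))) = Add(Mul(3372, 8), Mul(-1, Add(94, Mul(Add(3, -2), -87)))) = Add(26976, Mul(-1, Add(94, Mul(1, -87)))) = Add(26976, Mul(-1, Add(94, -87))) = Add(26976, Mul(-1, 7)) = Add(26976, -7) = 26969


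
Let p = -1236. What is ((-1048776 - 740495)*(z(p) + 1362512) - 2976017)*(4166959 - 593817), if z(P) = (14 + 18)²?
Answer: -8717531739881983766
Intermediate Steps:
z(P) = 1024 (z(P) = 32² = 1024)
((-1048776 - 740495)*(z(p) + 1362512) - 2976017)*(4166959 - 593817) = ((-1048776 - 740495)*(1024 + 1362512) - 2976017)*(4166959 - 593817) = (-1789271*1363536 - 2976017)*3573142 = (-2439735422256 - 2976017)*3573142 = -2439738398273*3573142 = -8717531739881983766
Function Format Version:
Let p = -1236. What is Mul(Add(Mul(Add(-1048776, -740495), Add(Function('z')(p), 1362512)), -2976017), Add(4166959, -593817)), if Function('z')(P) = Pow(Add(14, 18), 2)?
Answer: -8717531739881983766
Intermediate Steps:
Function('z')(P) = 1024 (Function('z')(P) = Pow(32, 2) = 1024)
Mul(Add(Mul(Add(-1048776, -740495), Add(Function('z')(p), 1362512)), -2976017), Add(4166959, -593817)) = Mul(Add(Mul(Add(-1048776, -740495), Add(1024, 1362512)), -2976017), Add(4166959, -593817)) = Mul(Add(Mul(-1789271, 1363536), -2976017), 3573142) = Mul(Add(-2439735422256, -2976017), 3573142) = Mul(-2439738398273, 3573142) = -8717531739881983766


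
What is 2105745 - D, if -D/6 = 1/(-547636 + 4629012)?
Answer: 4297168552563/2040688 ≈ 2.1057e+6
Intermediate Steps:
D = -3/2040688 (D = -6/(-547636 + 4629012) = -6/4081376 = -6*1/4081376 = -3/2040688 ≈ -1.4701e-6)
2105745 - D = 2105745 - 1*(-3/2040688) = 2105745 + 3/2040688 = 4297168552563/2040688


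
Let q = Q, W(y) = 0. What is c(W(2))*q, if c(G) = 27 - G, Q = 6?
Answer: 162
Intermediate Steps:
q = 6
c(W(2))*q = (27 - 1*0)*6 = (27 + 0)*6 = 27*6 = 162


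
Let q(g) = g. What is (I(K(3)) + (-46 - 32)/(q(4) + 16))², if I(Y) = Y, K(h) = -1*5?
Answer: 7921/100 ≈ 79.210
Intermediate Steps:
K(h) = -5
(I(K(3)) + (-46 - 32)/(q(4) + 16))² = (-5 + (-46 - 32)/(4 + 16))² = (-5 - 78/20)² = (-5 - 78*1/20)² = (-5 - 39/10)² = (-89/10)² = 7921/100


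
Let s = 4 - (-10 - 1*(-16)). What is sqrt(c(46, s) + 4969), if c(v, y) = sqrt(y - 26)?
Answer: sqrt(4969 + 2*I*sqrt(7)) ≈ 70.491 + 0.0375*I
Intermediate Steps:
s = -2 (s = 4 - (-10 + 16) = 4 - 1*6 = 4 - 6 = -2)
c(v, y) = sqrt(-26 + y)
sqrt(c(46, s) + 4969) = sqrt(sqrt(-26 - 2) + 4969) = sqrt(sqrt(-28) + 4969) = sqrt(2*I*sqrt(7) + 4969) = sqrt(4969 + 2*I*sqrt(7))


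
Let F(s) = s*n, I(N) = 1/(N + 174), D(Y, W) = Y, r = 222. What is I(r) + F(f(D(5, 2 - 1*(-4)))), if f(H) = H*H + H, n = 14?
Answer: 166321/396 ≈ 420.00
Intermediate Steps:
I(N) = 1/(174 + N)
f(H) = H + H**2 (f(H) = H**2 + H = H + H**2)
F(s) = 14*s (F(s) = s*14 = 14*s)
I(r) + F(f(D(5, 2 - 1*(-4)))) = 1/(174 + 222) + 14*(5*(1 + 5)) = 1/396 + 14*(5*6) = 1/396 + 14*30 = 1/396 + 420 = 166321/396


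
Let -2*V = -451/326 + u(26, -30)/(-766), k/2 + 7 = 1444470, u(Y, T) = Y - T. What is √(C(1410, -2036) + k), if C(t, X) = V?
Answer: √45036981482704233/124858 ≈ 1699.7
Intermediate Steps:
k = 2888926 (k = -14 + 2*1444470 = -14 + 2888940 = 2888926)
V = 181861/249716 (V = -(-451/326 + (26 - 1*(-30))/(-766))/2 = -(-451*1/326 + (26 + 30)*(-1/766))/2 = -(-451/326 + 56*(-1/766))/2 = -(-451/326 - 28/383)/2 = -½*(-181861/124858) = 181861/249716 ≈ 0.72827)
C(t, X) = 181861/249716
√(C(1410, -2036) + k) = √(181861/249716 + 2888926) = √(721411226877/249716) = √45036981482704233/124858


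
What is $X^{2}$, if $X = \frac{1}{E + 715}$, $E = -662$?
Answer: $\frac{1}{2809} \approx 0.000356$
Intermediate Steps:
$X = \frac{1}{53}$ ($X = \frac{1}{-662 + 715} = \frac{1}{53} \approx 0.018868$)
$X^{2} = \left(\frac{1}{53}\right)^{2} = \frac{1}{2809}$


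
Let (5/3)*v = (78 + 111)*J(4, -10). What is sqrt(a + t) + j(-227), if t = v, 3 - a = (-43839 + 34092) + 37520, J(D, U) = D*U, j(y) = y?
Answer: -227 + I*sqrt(32306) ≈ -227.0 + 179.74*I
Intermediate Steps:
v = -4536 (v = 3*((78 + 111)*(4*(-10)))/5 = 3*(189*(-40))/5 = (3/5)*(-7560) = -4536)
a = -27770 (a = 3 - ((-43839 + 34092) + 37520) = 3 - (-9747 + 37520) = 3 - 1*27773 = 3 - 27773 = -27770)
t = -4536
sqrt(a + t) + j(-227) = sqrt(-27770 - 4536) - 227 = sqrt(-32306) - 227 = I*sqrt(32306) - 227 = -227 + I*sqrt(32306)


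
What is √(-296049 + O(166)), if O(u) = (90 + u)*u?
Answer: I*√253553 ≈ 503.54*I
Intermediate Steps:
O(u) = u*(90 + u)
√(-296049 + O(166)) = √(-296049 + 166*(90 + 166)) = √(-296049 + 166*256) = √(-296049 + 42496) = √(-253553) = I*√253553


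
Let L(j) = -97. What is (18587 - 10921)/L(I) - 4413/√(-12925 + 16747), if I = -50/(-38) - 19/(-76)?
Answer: -7666/97 - 1471*√78/182 ≈ -150.41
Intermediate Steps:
I = 119/76 (I = -50*(-1/38) - 19*(-1/76) = 25/19 + ¼ = 119/76 ≈ 1.5658)
(18587 - 10921)/L(I) - 4413/√(-12925 + 16747) = (18587 - 10921)/(-97) - 4413/√(-12925 + 16747) = 7666*(-1/97) - 4413*√78/546 = -7666/97 - 4413*√78/546 = -7666/97 - 1471*√78/182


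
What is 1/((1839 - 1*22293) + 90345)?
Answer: 1/69891 ≈ 1.4308e-5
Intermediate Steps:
1/((1839 - 1*22293) + 90345) = 1/((1839 - 22293) + 90345) = 1/(-20454 + 90345) = 1/69891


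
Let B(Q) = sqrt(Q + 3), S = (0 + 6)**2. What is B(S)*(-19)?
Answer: -19*sqrt(39) ≈ -118.65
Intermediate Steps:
S = 36 (S = 6**2 = 36)
B(Q) = sqrt(3 + Q)
B(S)*(-19) = sqrt(3 + 36)*(-19) = sqrt(39)*(-19) = -19*sqrt(39)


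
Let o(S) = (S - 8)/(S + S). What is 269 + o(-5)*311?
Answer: 6733/10 ≈ 673.30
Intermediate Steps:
o(S) = (-8 + S)/(2*S) (o(S) = (-8 + S)/((2*S)) = (-8 + S)*(1/(2*S)) = (-8 + S)/(2*S))
269 + o(-5)*311 = 269 + ((½)*(-8 - 5)/(-5))*311 = 269 + ((½)*(-⅕)*(-13))*311 = 269 + (13/10)*311 = 269 + 4043/10 = 6733/10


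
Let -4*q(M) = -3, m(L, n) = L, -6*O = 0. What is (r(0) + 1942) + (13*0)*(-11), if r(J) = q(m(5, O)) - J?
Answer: 7771/4 ≈ 1942.8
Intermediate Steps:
O = 0 (O = -⅙*0 = 0)
q(M) = ¾ (q(M) = -¼*(-3) = ¾)
r(J) = ¾ - J
(r(0) + 1942) + (13*0)*(-11) = ((¾ - 1*0) + 1942) + (13*0)*(-11) = ((¾ + 0) + 1942) + 0*(-11) = (¾ + 1942) + 0 = 7771/4 + 0 = 7771/4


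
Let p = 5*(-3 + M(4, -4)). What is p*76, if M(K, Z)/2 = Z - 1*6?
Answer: -8740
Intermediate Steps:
M(K, Z) = -12 + 2*Z (M(K, Z) = 2*(Z - 1*6) = 2*(Z - 6) = 2*(-6 + Z) = -12 + 2*Z)
p = -115 (p = 5*(-3 + (-12 + 2*(-4))) = 5*(-3 + (-12 - 8)) = 5*(-3 - 20) = 5*(-23) = -115)
p*76 = -115*76 = -8740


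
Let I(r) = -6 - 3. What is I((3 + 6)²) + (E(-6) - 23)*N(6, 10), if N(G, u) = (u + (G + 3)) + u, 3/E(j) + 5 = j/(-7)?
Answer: -697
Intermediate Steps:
E(j) = 3/(-5 - j/7) (E(j) = 3/(-5 + j/(-7)) = 3/(-5 + j*(-⅐)) = 3/(-5 - j/7))
I(r) = -9
N(G, u) = 3 + G + 2*u (N(G, u) = (u + (3 + G)) + u = (3 + G + u) + u = 3 + G + 2*u)
I((3 + 6)²) + (E(-6) - 23)*N(6, 10) = -9 + (-21/(35 - 6) - 23)*(3 + 6 + 2*10) = -9 + (-21/29 - 23)*(3 + 6 + 20) = -9 + (-21*1/29 - 23)*29 = -9 + (-21/29 - 23)*29 = -9 - 688/29*29 = -9 - 688 = -697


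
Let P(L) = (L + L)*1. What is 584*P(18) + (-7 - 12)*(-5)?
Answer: 21119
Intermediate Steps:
P(L) = 2*L (P(L) = (2*L)*1 = 2*L)
584*P(18) + (-7 - 12)*(-5) = 584*(2*18) + (-7 - 12)*(-5) = 584*36 - 19*(-5) = 21024 + 95 = 21119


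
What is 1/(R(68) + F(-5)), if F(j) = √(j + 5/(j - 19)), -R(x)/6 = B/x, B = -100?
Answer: 2448/23045 - 578*I*√30/115225 ≈ 0.10623 - 0.027475*I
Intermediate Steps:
R(x) = 600/x (R(x) = -(-600)/x = 600/x)
F(j) = √(j + 5/(-19 + j))
1/(R(68) + F(-5)) = 1/(600/68 + √((5 - 5*(-19 - 5))/(-19 - 5))) = 1/(600*(1/68) + √((5 - 5*(-24))/(-24))) = 1/(150/17 + √(-(5 + 120)/24)) = 1/(150/17 + √(-1/24*125)) = 1/(150/17 + √(-125/24)) = 1/(150/17 + 5*I*√30/12)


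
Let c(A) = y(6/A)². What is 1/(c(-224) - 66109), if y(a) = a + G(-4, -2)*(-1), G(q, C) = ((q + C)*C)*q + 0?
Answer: -12544/800402167 ≈ -1.5672e-5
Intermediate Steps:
G(q, C) = C*q*(C + q) (G(q, C) = ((C + q)*C)*q + 0 = (C*(C + q))*q + 0 = C*q*(C + q) + 0 = C*q*(C + q))
y(a) = 48 + a (y(a) = a - 2*(-4)*(-2 - 4)*(-1) = a - 2*(-4)*(-6)*(-1) = a - 48*(-1) = a + 48 = 48 + a)
c(A) = (48 + 6/A)²
1/(c(-224) - 66109) = 1/(36*(1 + 8*(-224))²/(-224)² - 66109) = 1/(36*(1/50176)*(1 - 1792)² - 66109) = 1/(36*(1/50176)*(-1791)² - 66109) = 1/(36*(1/50176)*3207681 - 66109) = 1/(28869129/12544 - 66109) = 1/(-800402167/12544) = -12544/800402167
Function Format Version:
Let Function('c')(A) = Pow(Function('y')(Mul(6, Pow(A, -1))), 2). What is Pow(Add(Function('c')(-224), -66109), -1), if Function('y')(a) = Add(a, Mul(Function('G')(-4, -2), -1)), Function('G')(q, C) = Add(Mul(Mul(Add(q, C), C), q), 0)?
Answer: Rational(-12544, 800402167) ≈ -1.5672e-5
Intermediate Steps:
Function('G')(q, C) = Mul(C, q, Add(C, q)) (Function('G')(q, C) = Add(Mul(Mul(Add(C, q), C), q), 0) = Add(Mul(Mul(C, Add(C, q)), q), 0) = Add(Mul(C, q, Add(C, q)), 0) = Mul(C, q, Add(C, q)))
Function('y')(a) = Add(48, a) (Function('y')(a) = Add(a, Mul(Mul(-2, -4, Add(-2, -4)), -1)) = Add(a, Mul(Mul(-2, -4, -6), -1)) = Add(a, Mul(-48, -1)) = Add(a, 48) = Add(48, a))
Function('c')(A) = Pow(Add(48, Mul(6, Pow(A, -1))), 2)
Pow(Add(Function('c')(-224), -66109), -1) = Pow(Add(Mul(36, Pow(-224, -2), Pow(Add(1, Mul(8, -224)), 2)), -66109), -1) = Pow(Add(Mul(36, Rational(1, 50176), Pow(Add(1, -1792), 2)), -66109), -1) = Pow(Add(Mul(36, Rational(1, 50176), Pow(-1791, 2)), -66109), -1) = Pow(Add(Mul(36, Rational(1, 50176), 3207681), -66109), -1) = Pow(Add(Rational(28869129, 12544), -66109), -1) = Pow(Rational(-800402167, 12544), -1) = Rational(-12544, 800402167)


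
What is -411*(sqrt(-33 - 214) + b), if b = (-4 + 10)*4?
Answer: -9864 - 411*I*sqrt(247) ≈ -9864.0 - 6459.4*I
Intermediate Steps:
b = 24 (b = 6*4 = 24)
-411*(sqrt(-33 - 214) + b) = -411*(sqrt(-33 - 214) + 24) = -411*(sqrt(-247) + 24) = -411*(I*sqrt(247) + 24) = -411*(24 + I*sqrt(247)) = -9864 - 411*I*sqrt(247)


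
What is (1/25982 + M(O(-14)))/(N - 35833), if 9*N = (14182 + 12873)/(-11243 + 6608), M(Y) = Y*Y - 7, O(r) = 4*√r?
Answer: 50073359463/7767582097660 ≈ 0.0064465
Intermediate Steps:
M(Y) = -7 + Y² (M(Y) = Y² - 7 = -7 + Y²)
N = -5411/8343 (N = ((14182 + 12873)/(-11243 + 6608))/9 = (27055/(-4635))/9 = (27055*(-1/4635))/9 = (⅑)*(-5411/927) = -5411/8343 ≈ -0.64857)
(1/25982 + M(O(-14)))/(N - 35833) = (1/25982 + (-7 + (4*√(-14))²))/(-5411/8343 - 35833) = (1/25982 + (-7 + (4*(I*√14))²))/(-298960130/8343) = (1/25982 + (-7 + (4*I*√14)²))*(-8343/298960130) = (1/25982 + (-7 - 224))*(-8343/298960130) = (1/25982 - 231)*(-8343/298960130) = -6001841/25982*(-8343/298960130) = 50073359463/7767582097660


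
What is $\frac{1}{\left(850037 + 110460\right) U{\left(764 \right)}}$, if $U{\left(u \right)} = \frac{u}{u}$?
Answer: $\frac{1}{960497} \approx 1.0411 \cdot 10^{-6}$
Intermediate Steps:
$U{\left(u \right)} = 1$
$\frac{1}{\left(850037 + 110460\right) U{\left(764 \right)}} = \frac{1}{\left(850037 + 110460\right) 1} = \frac{1}{960497} \cdot 1 = \frac{1}{960497}$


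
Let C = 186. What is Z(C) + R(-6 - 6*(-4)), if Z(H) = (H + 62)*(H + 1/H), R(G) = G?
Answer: 138442/3 ≈ 46147.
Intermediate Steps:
Z(H) = (62 + H)*(H + 1/H)
Z(C) + R(-6 - 6*(-4)) = (1 + 186² + 62*186 + 62/186) + (-6 - 6*(-4)) = (1 + 34596 + 11532 + 62*(1/186)) + (-6 + 24) = (1 + 34596 + 11532 + ⅓) + 18 = 138388/3 + 18 = 138442/3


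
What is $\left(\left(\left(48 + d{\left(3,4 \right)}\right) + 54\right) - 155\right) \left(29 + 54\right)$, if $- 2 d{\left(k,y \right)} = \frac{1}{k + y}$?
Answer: $- \frac{61669}{14} \approx -4404.9$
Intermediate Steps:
$d{\left(k,y \right)} = - \frac{1}{2 \left(k + y\right)}$
$\left(\left(\left(48 + d{\left(3,4 \right)}\right) + 54\right) - 155\right) \left(29 + 54\right) = \left(\left(\left(48 - \frac{1}{2 \cdot 3 + 2 \cdot 4}\right) + 54\right) - 155\right) \left(29 + 54\right) = \left(\left(\left(48 - \frac{1}{6 + 8}\right) + 54\right) - 155\right) 83 = \left(\left(\left(48 - \frac{1}{14}\right) + 54\right) - 155\right) 83 = \left(\left(\frac{671}{14} + 54\right) - 155\right) 83 = \left(\frac{1427}{14} - 155\right) 83 = \left(- \frac{743}{14}\right) 83 = - \frac{61669}{14}$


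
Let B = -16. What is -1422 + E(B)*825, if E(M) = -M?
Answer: 11778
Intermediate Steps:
-1422 + E(B)*825 = -1422 - 1*(-16)*825 = -1422 + 16*825 = -1422 + 13200 = 11778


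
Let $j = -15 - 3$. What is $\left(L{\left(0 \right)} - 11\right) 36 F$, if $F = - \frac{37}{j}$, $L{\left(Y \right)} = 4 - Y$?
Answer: $-518$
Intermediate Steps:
$j = -18$
$F = \frac{37}{18}$ ($F = - \frac{37}{-18} = \left(-37\right) \left(- \frac{1}{18}\right) = \frac{37}{18} \approx 2.0556$)
$\left(L{\left(0 \right)} - 11\right) 36 F = \left(\left(4 - 0\right) - 11\right) 36 \cdot \frac{37}{18} = \left(\left(4 + 0\right) - 11\right) 36 \cdot \frac{37}{18} = \left(4 - 11\right) 36 \cdot \frac{37}{18} = \left(-7\right) 36 \cdot \frac{37}{18} = \left(-252\right) \frac{37}{18} = -518$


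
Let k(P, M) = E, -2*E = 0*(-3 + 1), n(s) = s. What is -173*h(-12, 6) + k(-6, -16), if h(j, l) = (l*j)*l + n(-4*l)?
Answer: 78888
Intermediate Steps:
E = 0 (E = -0*(-3 + 1) = -0*(-2) = -1/2*0 = 0)
k(P, M) = 0
h(j, l) = -4*l + j*l**2 (h(j, l) = (l*j)*l - 4*l = (j*l)*l - 4*l = j*l**2 - 4*l = -4*l + j*l**2)
-173*h(-12, 6) + k(-6, -16) = -1038*(-4 - 12*6) + 0 = -1038*(-4 - 72) + 0 = -1038*(-76) + 0 = -173*(-456) + 0 = 78888 + 0 = 78888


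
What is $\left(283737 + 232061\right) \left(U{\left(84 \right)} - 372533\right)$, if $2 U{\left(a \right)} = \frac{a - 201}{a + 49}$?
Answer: $- \frac{25556216426605}{133} \approx -1.9215 \cdot 10^{11}$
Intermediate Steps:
$U{\left(a \right)} = \frac{-201 + a}{2 \left(49 + a\right)}$ ($U{\left(a \right)} = \frac{\left(a - 201\right) \frac{1}{a + 49}}{2} = \frac{\left(-201 + a\right) \frac{1}{49 + a}}{2} = \frac{\frac{1}{49 + a} \left(-201 + a\right)}{2} = \frac{-201 + a}{2 \left(49 + a\right)}$)
$\left(283737 + 232061\right) \left(U{\left(84 \right)} - 372533\right) = \left(283737 + 232061\right) \left(\frac{-201 + 84}{2 \left(49 + 84\right)} - 372533\right) = 515798 \left(\frac{1}{2} \cdot \frac{1}{133} \left(-117\right) - 372533\right) = 515798 \left(- \frac{117}{266} - 372533\right) = 515798 \left(- \frac{99093895}{266}\right) = - \frac{25556216426605}{133}$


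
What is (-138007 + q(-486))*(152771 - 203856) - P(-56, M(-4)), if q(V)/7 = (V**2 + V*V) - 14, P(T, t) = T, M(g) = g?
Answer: -161869923259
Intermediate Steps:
q(V) = -98 + 14*V**2 (q(V) = 7*((V**2 + V*V) - 14) = 7*((V**2 + V**2) - 14) = 7*(2*V**2 - 14) = 7*(-14 + 2*V**2) = -98 + 14*V**2)
(-138007 + q(-486))*(152771 - 203856) - P(-56, M(-4)) = (-138007 + (-98 + 14*(-486)**2))*(152771 - 203856) - 1*(-56) = (-138007 + (-98 + 14*236196))*(-51085) + 56 = (-138007 + (-98 + 3306744))*(-51085) + 56 = (-138007 + 3306646)*(-51085) + 56 = 3168639*(-51085) + 56 = -161869923315 + 56 = -161869923259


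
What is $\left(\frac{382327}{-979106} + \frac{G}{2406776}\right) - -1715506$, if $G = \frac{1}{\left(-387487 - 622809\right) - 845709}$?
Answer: $\frac{3751514874641826055196907}{2186827518275623640} \approx 1.7155 \cdot 10^{6}$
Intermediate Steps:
$G = - \frac{1}{1856005}$ ($G = \frac{1}{\left(-387487 - 622809\right) - 845709} = \frac{1}{-1010296 - 845709} = \frac{1}{-1856005} = - \frac{1}{1856005} \approx -5.3879 \cdot 10^{-7}$)
$\left(\frac{382327}{-979106} + \frac{G}{2406776}\right) - -1715506 = \left(\frac{382327}{-979106} - \frac{1}{1856005 \cdot 2406776}\right) - -1715506 = \left(382327 \left(- \frac{1}{979106}\right) - \frac{1}{4466988289880}\right) + 1715506 = \left(- \frac{382327}{979106} - \frac{1}{4466988289880}\right) + 1715506 = - \frac{853925115952964933}{2186827518275623640} + 1715506 = \frac{3751514874641826055196907}{2186827518275623640}$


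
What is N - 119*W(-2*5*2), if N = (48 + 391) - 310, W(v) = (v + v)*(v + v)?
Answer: -190271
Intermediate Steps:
W(v) = 4*v² (W(v) = (2*v)*(2*v) = 4*v²)
N = 129 (N = 439 - 310 = 129)
N - 119*W(-2*5*2) = 129 - 476*(-2*5*2)² = 129 - 476*(-10*2)² = 129 - 476*(-20)² = 129 - 476*400 = 129 - 119*1600 = 129 - 190400 = -190271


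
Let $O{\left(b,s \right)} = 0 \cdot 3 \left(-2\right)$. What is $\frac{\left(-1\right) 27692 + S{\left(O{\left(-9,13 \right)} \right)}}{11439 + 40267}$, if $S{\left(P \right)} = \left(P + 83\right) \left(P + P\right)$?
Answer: $- \frac{13846}{25853} \approx -0.53557$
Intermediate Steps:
$O{\left(b,s \right)} = 0$ ($O{\left(b,s \right)} = 0 \left(-2\right) = 0$)
$S{\left(P \right)} = 2 P \left(83 + P\right)$ ($S{\left(P \right)} = \left(83 + P\right) 2 P = 2 P \left(83 + P\right)$)
$\frac{\left(-1\right) 27692 + S{\left(O{\left(-9,13 \right)} \right)}}{11439 + 40267} = \frac{\left(-1\right) 27692 + 2 \cdot 0 \left(83 + 0\right)}{11439 + 40267} = \frac{-27692 + 2 \cdot 0 \cdot 83}{51706} = \left(-27692 + 0\right) \frac{1}{51706} = \left(-27692\right) \frac{1}{51706} = - \frac{13846}{25853}$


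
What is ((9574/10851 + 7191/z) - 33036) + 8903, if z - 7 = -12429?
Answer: -3252873248539/134791122 ≈ -24133.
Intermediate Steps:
z = -12422 (z = 7 - 12429 = -12422)
((9574/10851 + 7191/z) - 33036) + 8903 = ((9574/10851 + 7191/(-12422)) - 33036) + 8903 = ((9574*(1/10851) + 7191*(-1/12422)) - 33036) + 8903 = ((9574/10851 - 7191/12422) - 33036) + 8903 = (40898687/134791122 - 33036) + 8903 = -4452918607705/134791122 + 8903 = -3252873248539/134791122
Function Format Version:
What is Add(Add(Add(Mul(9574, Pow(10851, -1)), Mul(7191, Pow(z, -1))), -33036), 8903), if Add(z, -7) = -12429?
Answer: Rational(-3252873248539, 134791122) ≈ -24133.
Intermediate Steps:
z = -12422 (z = Add(7, -12429) = -12422)
Add(Add(Add(Mul(9574, Pow(10851, -1)), Mul(7191, Pow(z, -1))), -33036), 8903) = Add(Add(Add(Mul(9574, Pow(10851, -1)), Mul(7191, Pow(-12422, -1))), -33036), 8903) = Add(Add(Add(Mul(9574, Rational(1, 10851)), Mul(7191, Rational(-1, 12422))), -33036), 8903) = Add(Add(Add(Rational(9574, 10851), Rational(-7191, 12422)), -33036), 8903) = Add(Add(Rational(40898687, 134791122), -33036), 8903) = Add(Rational(-4452918607705, 134791122), 8903) = Rational(-3252873248539, 134791122)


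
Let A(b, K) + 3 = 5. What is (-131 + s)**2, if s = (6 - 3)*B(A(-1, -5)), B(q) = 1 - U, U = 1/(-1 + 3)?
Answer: 67081/4 ≈ 16770.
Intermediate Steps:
U = 1/2 ≈ 0.50000
A(b, K) = 2 (A(b, K) = -3 + 5 = 2)
B(q) = 1/2 (B(q) = 1 - 1*1/2 = 1 - 1/2 = 1/2)
s = 3/2 (s = (6 - 3)*(1/2) = 3*(1/2) = 3/2 ≈ 1.5000)
(-131 + s)**2 = (-131 + 3/2)**2 = (-259/2)**2 = 67081/4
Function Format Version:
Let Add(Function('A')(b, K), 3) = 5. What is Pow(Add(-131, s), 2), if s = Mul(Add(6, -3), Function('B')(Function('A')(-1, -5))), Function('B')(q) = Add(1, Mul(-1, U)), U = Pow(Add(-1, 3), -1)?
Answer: Rational(67081, 4) ≈ 16770.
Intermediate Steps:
U = Rational(1, 2) (U = Pow(2, -1) = Rational(1, 2) ≈ 0.50000)
Function('A')(b, K) = 2 (Function('A')(b, K) = Add(-3, 5) = 2)
Function('B')(q) = Rational(1, 2) (Function('B')(q) = Add(1, Mul(-1, Rational(1, 2))) = Add(1, Rational(-1, 2)) = Rational(1, 2))
s = Rational(3, 2) (s = Mul(Add(6, -3), Rational(1, 2)) = Mul(3, Rational(1, 2)) = Rational(3, 2) ≈ 1.5000)
Pow(Add(-131, s), 2) = Pow(Add(-131, Rational(3, 2)), 2) = Pow(Rational(-259, 2), 2) = Rational(67081, 4)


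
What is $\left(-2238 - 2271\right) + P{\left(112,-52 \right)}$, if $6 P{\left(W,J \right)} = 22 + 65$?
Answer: $- \frac{8989}{2} \approx -4494.5$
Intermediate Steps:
$P{\left(W,J \right)} = \frac{29}{2}$ ($P{\left(W,J \right)} = \frac{22 + 65}{6} = \frac{1}{6} \cdot 87 = \frac{29}{2}$)
$\left(-2238 - 2271\right) + P{\left(112,-52 \right)} = \left(-2238 - 2271\right) + \frac{29}{2} = -4509 + \frac{29}{2} = - \frac{8989}{2}$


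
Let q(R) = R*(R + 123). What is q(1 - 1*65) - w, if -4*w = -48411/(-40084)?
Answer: -55034575/14576 ≈ -3775.7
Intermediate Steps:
q(R) = R*(123 + R)
w = -4401/14576 (w = -(-48411)/(4*(-40084)) = -(-48411)*(-1)/(4*40084) = -1/4*4401/3644 = -4401/14576 ≈ -0.30193)
q(1 - 1*65) - w = (1 - 1*65)*(123 + (1 - 1*65)) - 1*(-4401/14576) = (1 - 65)*(123 + (1 - 65)) + 4401/14576 = -64*(123 - 64) + 4401/14576 = -64*59 + 4401/14576 = -3776 + 4401/14576 = -55034575/14576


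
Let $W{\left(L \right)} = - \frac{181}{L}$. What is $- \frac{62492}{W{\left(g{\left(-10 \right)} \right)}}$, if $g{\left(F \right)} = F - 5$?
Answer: $- \frac{937380}{181} \approx -5178.9$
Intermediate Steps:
$g{\left(F \right)} = -5 + F$ ($g{\left(F \right)} = F - 5 = -5 + F$)
$- \frac{62492}{W{\left(g{\left(-10 \right)} \right)}} = - \frac{62492}{\left(-181\right) \frac{1}{-5 - 10}} = - \frac{62492}{\left(-181\right) \frac{1}{-15}} = - \frac{62492}{\left(-181\right) \left(- \frac{1}{15}\right)} = - \frac{62492}{\frac{181}{15}} = \left(-62492\right) \frac{15}{181} = - \frac{937380}{181}$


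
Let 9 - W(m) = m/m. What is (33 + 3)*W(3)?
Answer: 288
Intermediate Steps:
W(m) = 8 (W(m) = 9 - m/m = 9 - 1*1 = 9 - 1 = 8)
(33 + 3)*W(3) = (33 + 3)*8 = 36*8 = 288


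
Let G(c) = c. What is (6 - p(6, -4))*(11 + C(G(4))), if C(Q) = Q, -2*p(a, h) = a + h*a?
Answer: -45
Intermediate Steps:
p(a, h) = -a/2 - a*h/2 (p(a, h) = -(a + h*a)/2 = -(a + a*h)/2 = -a/2 - a*h/2)
(6 - p(6, -4))*(11 + C(G(4))) = (6 - (-1)*6*(1 - 4)/2)*(11 + 4) = (6 - (-1)*6*(-3)/2)*15 = (6 - 1*9)*15 = (6 - 9)*15 = -3*15 = -45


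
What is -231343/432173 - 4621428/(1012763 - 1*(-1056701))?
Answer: -88429014757/31941659474 ≈ -2.7685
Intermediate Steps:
-231343/432173 - 4621428/(1012763 - 1*(-1056701)) = -231343*1/432173 - 4621428/(1012763 + 1056701) = -33049/61739 - 4621428/2069464 = -33049/61739 - 4621428*1/2069464 = -33049/61739 - 1155357/517366 = -88429014757/31941659474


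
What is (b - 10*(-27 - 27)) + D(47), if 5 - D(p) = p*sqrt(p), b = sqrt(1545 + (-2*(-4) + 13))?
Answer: 545 - 47*sqrt(47) + 3*sqrt(174) ≈ 262.36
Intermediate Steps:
b = 3*sqrt(174) (b = sqrt(1545 + (8 + 13)) = sqrt(1545 + 21) = sqrt(1566) = 3*sqrt(174) ≈ 39.573)
D(p) = 5 - p**(3/2) (D(p) = 5 - p*sqrt(p) = 5 - p**(3/2))
(b - 10*(-27 - 27)) + D(47) = (3*sqrt(174) - 10*(-27 - 27)) + (5 - 47**(3/2)) = (3*sqrt(174) - 10*(-54)) + (5 - 47*sqrt(47)) = (3*sqrt(174) + 540) + (5 - 47*sqrt(47)) = (540 + 3*sqrt(174)) + (5 - 47*sqrt(47)) = 545 - 47*sqrt(47) + 3*sqrt(174)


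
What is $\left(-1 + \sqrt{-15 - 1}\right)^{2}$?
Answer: $\left(1 - 4 i\right)^{2} \approx -15.0 - 8.0 i$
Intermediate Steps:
$\left(-1 + \sqrt{-15 - 1}\right)^{2} = \left(-1 + \sqrt{-16}\right)^{2} = \left(-1 + 4 i\right)^{2}$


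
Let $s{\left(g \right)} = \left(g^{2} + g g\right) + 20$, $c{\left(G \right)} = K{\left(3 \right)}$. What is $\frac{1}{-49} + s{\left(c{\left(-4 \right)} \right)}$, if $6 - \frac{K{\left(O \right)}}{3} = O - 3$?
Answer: $\frac{32731}{49} \approx 667.98$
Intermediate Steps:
$K{\left(O \right)} = 27 - 3 O$ ($K{\left(O \right)} = 18 - 3 \left(O - 3\right) = 18 - 3 \left(-3 + O\right) = 18 - \left(-9 + 3 O\right) = 27 - 3 O$)
$c{\left(G \right)} = 18$ ($c{\left(G \right)} = 27 - 9 = 18$)
$s{\left(g \right)} = 20 + 2 g^{2}$ ($s{\left(g \right)} = \left(g^{2} + g^{2}\right) + 20 = 2 g^{2} + 20 = 20 + 2 g^{2}$)
$\frac{1}{-49} + s{\left(c{\left(-4 \right)} \right)} = \frac{1}{-49} + \left(20 + 2 \cdot 18^{2}\right) = - \frac{1}{49} + \left(20 + 2 \cdot 324\right) = - \frac{1}{49} + \left(20 + 648\right) = - \frac{1}{49} + 668 = \frac{32731}{49}$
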